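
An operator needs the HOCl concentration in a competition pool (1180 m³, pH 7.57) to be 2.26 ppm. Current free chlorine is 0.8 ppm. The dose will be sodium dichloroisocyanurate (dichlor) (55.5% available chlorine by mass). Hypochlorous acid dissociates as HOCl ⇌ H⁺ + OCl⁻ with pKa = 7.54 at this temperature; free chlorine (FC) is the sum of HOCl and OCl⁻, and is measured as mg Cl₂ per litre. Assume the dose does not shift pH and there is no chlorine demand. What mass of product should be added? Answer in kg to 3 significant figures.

8.25 kg

Volume: 1180 m³ = 1,180,000 L.
[OCl⁻]/[HOCl] = 10^(pH − pKa) = 10^(7.57 − 7.54) = 1.072; fraction as HOCl = 1/(1 + 1.072) = 0.4827.
Free chlorine required for 2.26 ppm HOCl: 2.26 / 0.4827 = 4.682 ppm.
FC to add: 4.682 − 0.8 = 3.882 mg/L as Cl₂.
Cl₂ equivalent: 3.882 mg/L × 1,180,000 L = 4580 g.
Product at 55.5% available Cl: 4580 / 0.555 = 8253 g.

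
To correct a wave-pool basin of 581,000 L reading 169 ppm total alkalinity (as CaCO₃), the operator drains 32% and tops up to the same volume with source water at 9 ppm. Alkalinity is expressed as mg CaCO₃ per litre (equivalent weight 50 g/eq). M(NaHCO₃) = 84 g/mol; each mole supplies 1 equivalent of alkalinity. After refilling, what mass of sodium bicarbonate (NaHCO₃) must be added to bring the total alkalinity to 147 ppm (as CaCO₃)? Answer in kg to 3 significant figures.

After draining 32% and refilling: 169 × 0.68 + 9 × 0.32 = 117.8 ppm.
Deficit to target: 147 − 117.8 = 29.2 mg/L.
As CaCO₃: 29.2 mg/L × 581,000 L = 16,970 g; ÷ 50 g/eq ÷ 1 = 339.3 mol NaHCO₃.
Mass: 339.3 × 84 = 28,500 g.

28.5 kg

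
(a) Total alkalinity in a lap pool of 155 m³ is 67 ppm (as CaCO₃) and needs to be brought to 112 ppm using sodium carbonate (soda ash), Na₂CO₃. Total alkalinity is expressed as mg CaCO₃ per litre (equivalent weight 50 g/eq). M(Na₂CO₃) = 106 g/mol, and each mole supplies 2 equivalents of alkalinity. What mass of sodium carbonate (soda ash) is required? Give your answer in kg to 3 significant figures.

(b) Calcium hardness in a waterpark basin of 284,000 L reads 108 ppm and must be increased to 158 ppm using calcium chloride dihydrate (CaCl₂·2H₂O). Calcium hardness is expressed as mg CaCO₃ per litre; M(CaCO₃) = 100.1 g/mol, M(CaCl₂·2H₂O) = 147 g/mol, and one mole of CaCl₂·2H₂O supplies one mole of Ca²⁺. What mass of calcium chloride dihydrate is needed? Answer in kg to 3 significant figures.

(a) Volume: 155 m³ = 155,000 L.
(a) Alkalinity to add: (112 − 67) = 45 mg/L as CaCO₃ × 155,000 L = 6975 g as CaCO₃.
(a) Equivalents: 6975 g ÷ 50 g/eq = 139.5 eq.
(a) Each mole of Na₂CO₃ supplies 2 eq, so 139.5 / 2 = 69.75 mol.
(a) Mass: 69.75 mol × 106 g/mol = 7394 g.

(b) Hardness to add: (158 − 108) = 50 mg/L as CaCO₃ × 284,000 L = 14,200 g as CaCO₃.
(b) Moles of Ca²⁺ (1 mol Ca²⁺ ≡ 1 mol CaCO₃): 14,200 / 100.1 g/mol = 141.9 mol.
(b) Mass of CaCl₂·2H₂O: 141.9 × 147 = 20,850 g.

(a) 7.39 kg; (b) 20.9 kg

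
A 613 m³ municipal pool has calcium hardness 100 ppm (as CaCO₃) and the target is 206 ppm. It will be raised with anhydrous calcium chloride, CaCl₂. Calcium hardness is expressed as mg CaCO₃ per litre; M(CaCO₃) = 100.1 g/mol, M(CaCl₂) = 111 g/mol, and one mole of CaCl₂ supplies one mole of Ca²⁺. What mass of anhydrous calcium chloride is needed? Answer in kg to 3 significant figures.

Volume: 613 m³ = 613,000 L.
Hardness to add: (206 − 100) = 106 mg/L as CaCO₃ × 613,000 L = 64,980 g as CaCO₃.
Moles of Ca²⁺ (1 mol Ca²⁺ ≡ 1 mol CaCO₃): 64,980 / 100.1 g/mol = 649.1 mol.
Mass of CaCl₂: 649.1 × 111 = 72,050 g.

72.1 kg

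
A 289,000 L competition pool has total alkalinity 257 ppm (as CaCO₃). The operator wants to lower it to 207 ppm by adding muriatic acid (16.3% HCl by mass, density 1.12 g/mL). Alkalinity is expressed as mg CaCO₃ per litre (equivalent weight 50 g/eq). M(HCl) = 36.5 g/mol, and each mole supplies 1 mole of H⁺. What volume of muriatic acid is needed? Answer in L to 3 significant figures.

Alkalinity to neutralize: (257 − 207) = 50 mg/L as CaCO₃ × 289,000 L = 14,450 g as CaCO₃.
Equivalents of H⁺ required: 14,450 ÷ 50 g/eq = 289 eq = 289 mol HCl.
Mass of HCl: 289 × 36.5 = 10,550 g.
Mass of 16.3% solution: 10,550 / 0.163 = 64,710 g.
Volume: 64,710 g ÷ 1.12 g/mL = 57,780 mL.

57.8 L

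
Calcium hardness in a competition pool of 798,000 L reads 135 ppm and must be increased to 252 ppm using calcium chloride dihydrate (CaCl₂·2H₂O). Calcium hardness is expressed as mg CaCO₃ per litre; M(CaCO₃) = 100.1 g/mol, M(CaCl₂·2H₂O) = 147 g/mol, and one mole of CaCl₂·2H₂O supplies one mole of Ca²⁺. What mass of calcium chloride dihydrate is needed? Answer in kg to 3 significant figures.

Hardness to add: (252 − 135) = 117 mg/L as CaCO₃ × 798,000 L = 93,370 g as CaCO₃.
Moles of Ca²⁺ (1 mol Ca²⁺ ≡ 1 mol CaCO₃): 93,370 / 100.1 g/mol = 932.7 mol.
Mass of CaCl₂·2H₂O: 932.7 × 147 = 137,100 g.

137 kg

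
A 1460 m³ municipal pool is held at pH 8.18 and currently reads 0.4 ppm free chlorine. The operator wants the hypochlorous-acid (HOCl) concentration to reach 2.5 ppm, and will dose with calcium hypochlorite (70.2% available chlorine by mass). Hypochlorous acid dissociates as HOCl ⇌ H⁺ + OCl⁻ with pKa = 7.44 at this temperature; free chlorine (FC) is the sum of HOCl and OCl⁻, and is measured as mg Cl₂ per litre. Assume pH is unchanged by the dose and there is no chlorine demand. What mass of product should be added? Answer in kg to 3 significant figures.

Volume: 1460 m³ = 1,460,000 L.
[OCl⁻]/[HOCl] = 10^(pH − pKa) = 10^(8.18 − 7.44) = 5.495; fraction as HOCl = 1/(1 + 5.495) = 0.154.
Free chlorine required for 2.5 ppm HOCl: 2.5 / 0.154 = 16.24 ppm.
FC to add: 16.24 − 0.4 = 15.84 mg/L as Cl₂.
Cl₂ equivalent: 15.84 mg/L × 1,460,000 L = 23,120 g.
Product at 70.2% available Cl: 23,120 / 0.702 = 32,940 g.

32.9 kg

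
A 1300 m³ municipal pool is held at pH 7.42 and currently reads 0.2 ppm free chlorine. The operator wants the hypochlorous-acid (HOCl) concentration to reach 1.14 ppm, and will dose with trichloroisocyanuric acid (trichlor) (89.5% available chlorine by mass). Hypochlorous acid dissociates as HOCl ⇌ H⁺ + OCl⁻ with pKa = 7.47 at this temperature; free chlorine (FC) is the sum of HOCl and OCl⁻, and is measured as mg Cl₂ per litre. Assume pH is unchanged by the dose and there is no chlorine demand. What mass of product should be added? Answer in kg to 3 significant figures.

Volume: 1300 m³ = 1,300,000 L.
[OCl⁻]/[HOCl] = 10^(pH − pKa) = 10^(7.42 − 7.47) = 0.8913; fraction as HOCl = 1/(1 + 0.8913) = 0.5288.
Free chlorine required for 1.14 ppm HOCl: 1.14 / 0.5288 = 2.156 ppm.
FC to add: 2.156 − 0.2 = 1.956 mg/L as Cl₂.
Cl₂ equivalent: 1.956 mg/L × 1,300,000 L = 2543 g.
Product at 89.5% available Cl: 2543 / 0.895 = 2841 g.

2.84 kg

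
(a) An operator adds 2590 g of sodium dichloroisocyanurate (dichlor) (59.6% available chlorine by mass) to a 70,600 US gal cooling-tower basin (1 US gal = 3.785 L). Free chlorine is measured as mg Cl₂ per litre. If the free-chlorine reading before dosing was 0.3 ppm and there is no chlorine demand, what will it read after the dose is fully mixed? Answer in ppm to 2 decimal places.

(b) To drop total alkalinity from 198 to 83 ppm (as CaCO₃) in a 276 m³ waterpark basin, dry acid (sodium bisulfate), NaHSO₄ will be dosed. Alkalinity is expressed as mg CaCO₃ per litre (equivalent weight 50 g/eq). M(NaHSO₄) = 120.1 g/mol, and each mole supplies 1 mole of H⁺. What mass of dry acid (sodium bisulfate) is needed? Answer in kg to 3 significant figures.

(a) 6.08 ppm; (b) 76.2 kg

(a) Volume: 70,600 US gal × 3.785 L/gal = 267,221 L.
(a) Available chlorine delivered: 2590 g × 0.596 = 1544 g as Cl₂.
(a) Concentration rise: 1544 g / 267,221 L = 5.777 mg/L = 5.78 ppm.
(a) Final FC: 0.3 + 5.78 = 6.08 ppm.

(b) Volume: 276 m³ = 276,000 L.
(b) Alkalinity to neutralize: (198 − 83) = 115 mg/L as CaCO₃ × 276,000 L = 31,740 g as CaCO₃.
(b) Equivalents of H⁺ required: 31,740 ÷ 50 g/eq = 634.8 eq = 634.8 mol NaHSO₄.
(b) Mass of NaHSO₄: 634.8 × 120.1 = 76,240 g.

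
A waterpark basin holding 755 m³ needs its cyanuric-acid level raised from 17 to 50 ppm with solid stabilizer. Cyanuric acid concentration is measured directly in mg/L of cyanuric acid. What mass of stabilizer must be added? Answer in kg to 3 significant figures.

24.9 kg

Volume: 755 m³ = 755,000 L.
CYA to add: (50 − 17) = 33 mg/L × 755,000 L = 24,920 g cyanuric acid.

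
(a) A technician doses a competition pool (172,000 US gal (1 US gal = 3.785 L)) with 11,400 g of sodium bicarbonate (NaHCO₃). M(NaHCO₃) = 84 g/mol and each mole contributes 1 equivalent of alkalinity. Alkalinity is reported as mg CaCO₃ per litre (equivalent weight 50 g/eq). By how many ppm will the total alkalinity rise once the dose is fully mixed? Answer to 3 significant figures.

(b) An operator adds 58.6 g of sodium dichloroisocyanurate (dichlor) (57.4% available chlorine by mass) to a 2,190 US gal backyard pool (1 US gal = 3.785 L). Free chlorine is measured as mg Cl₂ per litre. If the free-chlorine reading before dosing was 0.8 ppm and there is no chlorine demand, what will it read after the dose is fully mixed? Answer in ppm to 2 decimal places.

(a) 10.4 ppm; (b) 4.86 ppm

(a) Volume: 172,000 US gal × 3.785 L/gal = 651,020 L.
(a) Moles of NaHCO₃: 11,400 g ÷ 84 g/mol = 135.7 mol → 135.7 eq of alkalinity.
(a) As CaCO₃: 135.7 eq × 50 g/eq = 6786 g.
(a) Rise: 6786 g / 651,020 L × 1000 = 10.42 mg/L.

(b) Volume: 2,190 US gal × 3.785 L/gal = 8,289 L.
(b) Available chlorine delivered: 58.6 g × 0.574 = 33.64 g as Cl₂.
(b) Concentration rise: 33.64 g / 8,289 L = 4.058 mg/L = 4.06 ppm.
(b) Final FC: 0.8 + 4.06 = 4.86 ppm.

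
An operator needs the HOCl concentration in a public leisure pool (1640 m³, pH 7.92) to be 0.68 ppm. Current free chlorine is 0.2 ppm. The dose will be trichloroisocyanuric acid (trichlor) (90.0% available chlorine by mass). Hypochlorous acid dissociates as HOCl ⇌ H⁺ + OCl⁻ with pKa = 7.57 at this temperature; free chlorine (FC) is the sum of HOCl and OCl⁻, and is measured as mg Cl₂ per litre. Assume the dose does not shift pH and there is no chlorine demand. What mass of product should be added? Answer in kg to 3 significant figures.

3.65 kg

Volume: 1640 m³ = 1,640,000 L.
[OCl⁻]/[HOCl] = 10^(pH − pKa) = 10^(7.92 − 7.57) = 2.239; fraction as HOCl = 1/(1 + 2.239) = 0.3088.
Free chlorine required for 0.68 ppm HOCl: 0.68 / 0.3088 = 2.202 ppm.
FC to add: 2.202 − 0.2 = 2.002 mg/L as Cl₂.
Cl₂ equivalent: 2.002 mg/L × 1,640,000 L = 3284 g.
Product at 90.0% available Cl: 3284 / 0.9 = 3649 g.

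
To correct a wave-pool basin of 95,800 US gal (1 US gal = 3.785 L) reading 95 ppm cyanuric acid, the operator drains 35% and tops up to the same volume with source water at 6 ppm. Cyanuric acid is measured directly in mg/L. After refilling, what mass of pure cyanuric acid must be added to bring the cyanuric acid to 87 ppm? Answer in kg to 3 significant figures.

Volume: 95,800 US gal × 3.785 L/gal = 362,603 L.
After draining 35% and refilling: 95 × 0.65 + 6 × 0.35 = 63.85 ppm.
Deficit to target: 87 − 63.85 = 23.15 mg/L.
Mass: 23.15 mg/L × 362,603 L = 8394 g cyanuric acid.

8.39 kg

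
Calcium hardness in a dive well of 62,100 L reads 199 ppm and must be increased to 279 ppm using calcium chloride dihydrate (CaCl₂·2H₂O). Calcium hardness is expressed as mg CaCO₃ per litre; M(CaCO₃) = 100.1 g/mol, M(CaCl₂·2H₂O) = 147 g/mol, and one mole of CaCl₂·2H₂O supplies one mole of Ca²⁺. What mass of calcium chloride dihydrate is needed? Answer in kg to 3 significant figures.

7.30 kg

Hardness to add: (279 − 199) = 80 mg/L as CaCO₃ × 62,100 L = 4968 g as CaCO₃.
Moles of Ca²⁺ (1 mol Ca²⁺ ≡ 1 mol CaCO₃): 4968 / 100.1 g/mol = 49.63 mol.
Mass of CaCl₂·2H₂O: 49.63 × 147 = 7296 g.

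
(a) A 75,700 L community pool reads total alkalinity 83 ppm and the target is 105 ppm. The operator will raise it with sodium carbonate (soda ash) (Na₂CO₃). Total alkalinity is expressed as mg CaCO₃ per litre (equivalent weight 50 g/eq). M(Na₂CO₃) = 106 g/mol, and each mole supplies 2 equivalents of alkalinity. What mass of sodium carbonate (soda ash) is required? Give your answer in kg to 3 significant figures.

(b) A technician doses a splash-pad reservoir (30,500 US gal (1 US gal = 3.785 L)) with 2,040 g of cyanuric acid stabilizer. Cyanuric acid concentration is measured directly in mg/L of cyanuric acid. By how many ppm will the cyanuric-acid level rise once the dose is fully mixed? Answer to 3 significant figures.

(a) Alkalinity to add: (105 − 83) = 22 mg/L as CaCO₃ × 75,700 L = 1665 g as CaCO₃.
(a) Equivalents: 1665 g ÷ 50 g/eq = 33.31 eq.
(a) Each mole of Na₂CO₃ supplies 2 eq, so 33.31 / 2 = 16.65 mol.
(a) Mass: 16.65 mol × 106 g/mol = 1765 g.

(b) Volume: 30,500 US gal × 3.785 L/gal = 115,442 L.
(b) Rise: 2,040 g / 115,442 L × 1000 = 17.67 mg/L.

(a) 1.77 kg; (b) 17.7 ppm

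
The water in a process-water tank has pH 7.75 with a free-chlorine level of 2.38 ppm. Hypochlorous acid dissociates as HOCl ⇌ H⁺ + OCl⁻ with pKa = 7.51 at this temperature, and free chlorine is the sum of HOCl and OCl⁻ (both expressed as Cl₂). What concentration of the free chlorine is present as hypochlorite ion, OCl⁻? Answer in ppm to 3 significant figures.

1.51 ppm

[OCl⁻]/[HOCl] = 10^(pH − pKa) = 10^(7.75 − 7.51) = 10^0.24 = 1.738.
Fraction as HOCl = 1 / (1 + 1.738) = 0.3653.
OCl⁻ = (1 − 0.3653) × 2.38 ppm = 1.511 ppm.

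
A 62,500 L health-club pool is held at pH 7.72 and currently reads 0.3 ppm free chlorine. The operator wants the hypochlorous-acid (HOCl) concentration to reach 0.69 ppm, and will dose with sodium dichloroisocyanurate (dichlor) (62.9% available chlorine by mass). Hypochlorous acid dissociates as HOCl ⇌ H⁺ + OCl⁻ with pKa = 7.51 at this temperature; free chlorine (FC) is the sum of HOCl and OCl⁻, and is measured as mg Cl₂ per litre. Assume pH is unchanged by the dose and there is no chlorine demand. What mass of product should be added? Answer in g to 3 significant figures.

[OCl⁻]/[HOCl] = 10^(pH − pKa) = 10^(7.72 − 7.51) = 1.622; fraction as HOCl = 1/(1 + 1.622) = 0.3814.
Free chlorine required for 0.69 ppm HOCl: 0.69 / 0.3814 = 1.809 ppm.
FC to add: 1.809 − 0.3 = 1.509 mg/L as Cl₂.
Cl₂ equivalent: 1.509 mg/L × 62,500 L = 94.32 g.
Product at 62.9% available Cl: 94.32 / 0.629 = 149.9 g.

150 g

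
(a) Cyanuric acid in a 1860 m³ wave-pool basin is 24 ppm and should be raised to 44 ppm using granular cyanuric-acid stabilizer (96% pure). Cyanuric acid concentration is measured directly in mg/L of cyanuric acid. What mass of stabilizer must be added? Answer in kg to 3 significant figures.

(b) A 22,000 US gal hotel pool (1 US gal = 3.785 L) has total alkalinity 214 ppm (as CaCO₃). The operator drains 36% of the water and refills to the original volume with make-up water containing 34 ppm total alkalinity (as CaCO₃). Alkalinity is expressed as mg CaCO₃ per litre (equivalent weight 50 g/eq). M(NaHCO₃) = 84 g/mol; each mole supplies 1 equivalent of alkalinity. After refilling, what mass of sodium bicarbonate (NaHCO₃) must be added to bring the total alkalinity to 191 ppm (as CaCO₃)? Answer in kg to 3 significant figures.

(a) 38.8 kg; (b) 5.85 kg

(a) Volume: 1860 m³ = 1,860,000 L.
(a) CYA to add: (44 − 24) = 20 mg/L × 1,860,000 L = 37,200 g cyanuric acid.
(a) At 96% purity: 37,200 / 0.96 = 38,750 g product.

(b) Volume: 22,000 US gal × 3.785 L/gal = 83,270 L.
(b) After draining 36% and refilling: 214 × 0.64 + 34 × 0.36 = 149.2 ppm.
(b) Deficit to target: 191 − 149.2 = 41.8 mg/L.
(b) As CaCO₃: 41.8 mg/L × 83,270 L = 3481 g; ÷ 50 g/eq ÷ 1 = 69.61 mol NaHCO₃.
(b) Mass: 69.61 × 84 = 5848 g.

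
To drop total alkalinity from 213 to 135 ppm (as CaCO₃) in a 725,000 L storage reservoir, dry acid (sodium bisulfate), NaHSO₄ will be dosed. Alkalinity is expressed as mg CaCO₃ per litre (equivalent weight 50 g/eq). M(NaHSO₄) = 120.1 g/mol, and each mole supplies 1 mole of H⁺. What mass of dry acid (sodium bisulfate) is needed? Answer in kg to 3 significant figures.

Alkalinity to neutralize: (213 − 135) = 78 mg/L as CaCO₃ × 725,000 L = 56,550 g as CaCO₃.
Equivalents of H⁺ required: 56,550 ÷ 50 g/eq = 1131 eq = 1131 mol NaHSO₄.
Mass of NaHSO₄: 1131 × 120.1 = 135,800 g.

136 kg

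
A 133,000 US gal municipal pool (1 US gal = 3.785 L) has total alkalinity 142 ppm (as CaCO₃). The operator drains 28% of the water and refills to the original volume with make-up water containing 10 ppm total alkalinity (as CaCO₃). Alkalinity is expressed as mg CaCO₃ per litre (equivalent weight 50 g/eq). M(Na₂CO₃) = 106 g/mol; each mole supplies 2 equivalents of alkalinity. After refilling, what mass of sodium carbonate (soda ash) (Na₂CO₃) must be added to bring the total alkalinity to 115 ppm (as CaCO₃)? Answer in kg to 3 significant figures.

5.31 kg

Volume: 133,000 US gal × 3.785 L/gal = 503,405 L.
After draining 28% and refilling: 142 × 0.72 + 10 × 0.28 = 105.04 ppm.
Deficit to target: 115 − 105.04 = 9.96 mg/L.
As CaCO₃: 9.96 mg/L × 503,405 L = 5014 g; ÷ 50 g/eq ÷ 2 = 50.14 mol Na₂CO₃.
Mass: 50.14 × 106 = 5315 g.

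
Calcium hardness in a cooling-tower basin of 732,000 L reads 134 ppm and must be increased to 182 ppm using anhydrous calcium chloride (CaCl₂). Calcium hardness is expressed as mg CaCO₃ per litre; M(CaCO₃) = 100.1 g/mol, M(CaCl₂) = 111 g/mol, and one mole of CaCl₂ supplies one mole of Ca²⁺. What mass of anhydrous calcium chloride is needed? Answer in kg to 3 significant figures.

39.0 kg

Hardness to add: (182 − 134) = 48 mg/L as CaCO₃ × 732,000 L = 35,140 g as CaCO₃.
Moles of Ca²⁺ (1 mol Ca²⁺ ≡ 1 mol CaCO₃): 35,140 / 100.1 g/mol = 351 mol.
Mass of CaCl₂: 351 × 111 = 38,960 g.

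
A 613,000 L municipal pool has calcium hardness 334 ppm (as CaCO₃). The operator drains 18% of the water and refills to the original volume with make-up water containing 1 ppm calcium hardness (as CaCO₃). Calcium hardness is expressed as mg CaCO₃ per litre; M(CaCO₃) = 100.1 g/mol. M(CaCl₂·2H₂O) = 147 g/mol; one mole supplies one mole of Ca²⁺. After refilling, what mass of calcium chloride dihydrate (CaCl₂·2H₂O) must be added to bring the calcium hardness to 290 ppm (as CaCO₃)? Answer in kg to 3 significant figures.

14.3 kg

After draining 18% and refilling: 334 × 0.82 + 1 × 0.18 = 274.06 ppm.
Deficit to target: 290 − 274.06 = 15.94 mg/L.
As CaCO₃: 15.94 mg/L × 613,000 L = 9771 g; ÷ 100.1 = 97.61 mol Ca²⁺.
Mass: 97.61 × 147 = 14,350 g.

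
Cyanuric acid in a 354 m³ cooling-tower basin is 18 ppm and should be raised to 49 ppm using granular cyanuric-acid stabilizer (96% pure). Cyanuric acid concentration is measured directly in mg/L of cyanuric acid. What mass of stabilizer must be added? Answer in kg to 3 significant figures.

11.4 kg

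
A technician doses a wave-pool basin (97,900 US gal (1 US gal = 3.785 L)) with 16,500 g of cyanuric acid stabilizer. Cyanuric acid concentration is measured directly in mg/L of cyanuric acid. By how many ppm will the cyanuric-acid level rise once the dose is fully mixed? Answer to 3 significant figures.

44.5 ppm

Volume: 97,900 US gal × 3.785 L/gal = 370,552 L.
Rise: 16,500 g / 370,552 L × 1000 = 44.53 mg/L.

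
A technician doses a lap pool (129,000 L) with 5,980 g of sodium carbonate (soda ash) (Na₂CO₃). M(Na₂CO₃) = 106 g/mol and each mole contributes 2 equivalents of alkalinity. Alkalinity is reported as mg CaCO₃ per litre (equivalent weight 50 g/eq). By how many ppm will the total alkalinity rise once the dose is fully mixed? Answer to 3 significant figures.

43.7 ppm

Moles of Na₂CO₃: 5,980 g ÷ 106 g/mol = 56.42 mol → 112.8 eq of alkalinity.
As CaCO₃: 112.8 eq × 50 g/eq = 5642 g.
Rise: 5642 g / 129,000 L × 1000 = 43.73 mg/L.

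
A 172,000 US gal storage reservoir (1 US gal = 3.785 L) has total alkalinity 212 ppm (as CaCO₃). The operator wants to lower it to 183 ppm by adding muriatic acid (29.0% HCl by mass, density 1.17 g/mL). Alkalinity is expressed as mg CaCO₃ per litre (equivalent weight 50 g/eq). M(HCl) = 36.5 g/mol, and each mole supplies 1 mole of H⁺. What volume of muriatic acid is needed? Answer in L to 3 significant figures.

Volume: 172,000 US gal × 3.785 L/gal = 651,020 L.
Alkalinity to neutralize: (212 − 183) = 29 mg/L as CaCO₃ × 651,020 L = 18,880 g as CaCO₃.
Equivalents of H⁺ required: 18,880 ÷ 50 g/eq = 377.6 eq = 377.6 mol HCl.
Mass of HCl: 377.6 × 36.5 = 13,780 g.
Mass of 29.0% solution: 13,780 / 0.29 = 47,520 g.
Volume: 47,520 g ÷ 1.17 g/mL = 40,620 mL.

40.6 L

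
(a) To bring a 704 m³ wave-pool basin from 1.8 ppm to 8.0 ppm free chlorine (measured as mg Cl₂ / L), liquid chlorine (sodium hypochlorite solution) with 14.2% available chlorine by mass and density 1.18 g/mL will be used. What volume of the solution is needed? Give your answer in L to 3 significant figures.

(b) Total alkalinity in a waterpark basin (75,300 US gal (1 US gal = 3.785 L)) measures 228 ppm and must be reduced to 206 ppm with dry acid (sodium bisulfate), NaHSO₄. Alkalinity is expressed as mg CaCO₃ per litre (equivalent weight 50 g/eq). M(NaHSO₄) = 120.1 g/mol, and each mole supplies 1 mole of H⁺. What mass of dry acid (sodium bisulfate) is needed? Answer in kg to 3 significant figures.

(a) Volume: 704 m³ = 704,000 L.
(a) Chlorine deficit: 8.0 − 1.8 = 6.2 ppm = 6.2 mg/L as Cl₂.
(a) Cl₂ equivalent needed: 6.2 mg/L × 704,000 L = 4,365,000 mg = 4365 g.
(a) Product at 14.2% available chlorine: 4365 / 0.142 = 30,740 g.
(a) Volume at density 1.18 g/mL: 30,740 g ÷ 1.18 g/mL = 26,050 mL.

(b) Volume: 75,300 US gal × 3.785 L/gal = 285,010 L.
(b) Alkalinity to neutralize: (228 − 206) = 22 mg/L as CaCO₃ × 285,010 L = 6270 g as CaCO₃.
(b) Equivalents of H⁺ required: 6270 ÷ 50 g/eq = 125.4 eq = 125.4 mol NaHSO₄.
(b) Mass of NaHSO₄: 125.4 × 120.1 = 15,060 g.

(a) 26.0 L; (b) 15.1 kg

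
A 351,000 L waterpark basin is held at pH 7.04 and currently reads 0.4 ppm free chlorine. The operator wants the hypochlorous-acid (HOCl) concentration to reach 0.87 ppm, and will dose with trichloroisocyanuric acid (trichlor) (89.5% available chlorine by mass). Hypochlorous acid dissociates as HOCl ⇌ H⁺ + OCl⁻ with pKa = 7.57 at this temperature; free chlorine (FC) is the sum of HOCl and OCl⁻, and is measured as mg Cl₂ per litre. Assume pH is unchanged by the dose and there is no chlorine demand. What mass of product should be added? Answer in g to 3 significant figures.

285 g

[OCl⁻]/[HOCl] = 10^(pH − pKa) = 10^(7.04 − 7.57) = 0.2951; fraction as HOCl = 1/(1 + 0.2951) = 0.7721.
Free chlorine required for 0.87 ppm HOCl: 0.87 / 0.7721 = 1.127 ppm.
FC to add: 1.127 − 0.4 = 0.7268 mg/L as Cl₂.
Cl₂ equivalent: 0.7268 mg/L × 351,000 L = 255.1 g.
Product at 89.5% available Cl: 255.1 / 0.895 = 285 g.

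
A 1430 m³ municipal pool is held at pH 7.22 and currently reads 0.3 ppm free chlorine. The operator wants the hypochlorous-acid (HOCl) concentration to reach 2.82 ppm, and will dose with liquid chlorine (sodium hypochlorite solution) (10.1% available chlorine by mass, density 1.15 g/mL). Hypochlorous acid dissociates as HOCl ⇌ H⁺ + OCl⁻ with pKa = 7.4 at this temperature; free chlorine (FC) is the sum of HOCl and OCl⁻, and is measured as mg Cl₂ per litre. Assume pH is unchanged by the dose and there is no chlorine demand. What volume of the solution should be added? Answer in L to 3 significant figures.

Volume: 1430 m³ = 1,430,000 L.
[OCl⁻]/[HOCl] = 10^(pH − pKa) = 10^(7.22 − 7.4) = 0.6607; fraction as HOCl = 1/(1 + 0.6607) = 0.6022.
Free chlorine required for 2.82 ppm HOCl: 2.82 / 0.6022 = 4.683 ppm.
FC to add: 4.683 − 0.3 = 4.383 mg/L as Cl₂.
Cl₂ equivalent: 4.383 mg/L × 1,430,000 L = 6268 g.
Product at 10.1% available Cl: 6268 / 0.101 = 62,060 g.
Volume: 62,060 g ÷ 1.15 g/mL = 53,960 mL.

54.0 L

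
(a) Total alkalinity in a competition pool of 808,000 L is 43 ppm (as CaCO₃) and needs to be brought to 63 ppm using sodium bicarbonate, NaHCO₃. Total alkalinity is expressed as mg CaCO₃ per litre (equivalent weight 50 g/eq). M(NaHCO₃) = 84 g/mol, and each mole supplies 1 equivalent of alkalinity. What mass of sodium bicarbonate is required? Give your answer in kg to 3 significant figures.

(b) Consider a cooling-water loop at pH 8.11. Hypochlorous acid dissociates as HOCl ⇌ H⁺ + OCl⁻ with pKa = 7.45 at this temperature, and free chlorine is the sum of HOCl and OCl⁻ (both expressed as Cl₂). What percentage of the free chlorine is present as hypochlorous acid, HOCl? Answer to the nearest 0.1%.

(a) 27.1 kg; (b) 18.0%

(a) Alkalinity to add: (63 − 43) = 20 mg/L as CaCO₃ × 808,000 L = 16,160 g as CaCO₃.
(a) Equivalents: 16,160 g ÷ 50 g/eq = 323.2 eq.
(a) NaHCO₃ supplies 1 eq per mole → 323.2 mol.
(a) Mass: 323.2 mol × 84 g/mol = 27,150 g.

(b) [OCl⁻]/[HOCl] = 10^(pH − pKa) = 10^(8.11 − 7.45) = 10^0.66 = 4.571.
(b) Fraction as HOCl = 1 / (1 + 4.571) = 0.1795.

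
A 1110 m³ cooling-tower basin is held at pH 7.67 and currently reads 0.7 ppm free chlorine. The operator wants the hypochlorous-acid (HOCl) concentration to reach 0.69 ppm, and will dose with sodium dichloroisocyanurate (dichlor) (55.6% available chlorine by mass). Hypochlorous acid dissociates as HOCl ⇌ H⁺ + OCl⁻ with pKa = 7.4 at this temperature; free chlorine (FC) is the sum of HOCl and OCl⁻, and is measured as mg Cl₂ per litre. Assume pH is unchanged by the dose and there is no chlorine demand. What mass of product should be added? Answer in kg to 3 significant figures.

Volume: 1110 m³ = 1,110,000 L.
[OCl⁻]/[HOCl] = 10^(pH − pKa) = 10^(7.67 − 7.4) = 1.862; fraction as HOCl = 1/(1 + 1.862) = 0.3494.
Free chlorine required for 0.69 ppm HOCl: 0.69 / 0.3494 = 1.975 ppm.
FC to add: 1.975 − 0.7 = 1.275 mg/L as Cl₂.
Cl₂ equivalent: 1.275 mg/L × 1,110,000 L = 1415 g.
Product at 55.6% available Cl: 1415 / 0.556 = 2545 g.

2.55 kg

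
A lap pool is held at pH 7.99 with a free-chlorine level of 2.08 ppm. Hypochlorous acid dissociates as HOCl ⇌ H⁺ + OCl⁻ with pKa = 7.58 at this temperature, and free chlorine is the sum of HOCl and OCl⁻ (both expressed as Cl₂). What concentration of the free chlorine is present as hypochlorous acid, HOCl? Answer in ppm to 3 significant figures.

[OCl⁻]/[HOCl] = 10^(pH − pKa) = 10^(7.99 − 7.58) = 10^0.41 = 2.57.
Fraction as HOCl = 1 / (1 + 2.57) = 0.2801.
HOCl = 0.2801 × 2.08 ppm = 0.5826 ppm.

0.583 ppm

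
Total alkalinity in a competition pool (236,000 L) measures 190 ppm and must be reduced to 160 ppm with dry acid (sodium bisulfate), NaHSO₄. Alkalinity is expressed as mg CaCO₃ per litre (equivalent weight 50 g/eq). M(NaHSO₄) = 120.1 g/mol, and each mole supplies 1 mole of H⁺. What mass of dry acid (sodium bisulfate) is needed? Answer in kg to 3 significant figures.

Alkalinity to neutralize: (190 − 160) = 30 mg/L as CaCO₃ × 236,000 L = 7080 g as CaCO₃.
Equivalents of H⁺ required: 7080 ÷ 50 g/eq = 141.6 eq = 141.6 mol NaHSO₄.
Mass of NaHSO₄: 141.6 × 120.1 = 17,010 g.

17.0 kg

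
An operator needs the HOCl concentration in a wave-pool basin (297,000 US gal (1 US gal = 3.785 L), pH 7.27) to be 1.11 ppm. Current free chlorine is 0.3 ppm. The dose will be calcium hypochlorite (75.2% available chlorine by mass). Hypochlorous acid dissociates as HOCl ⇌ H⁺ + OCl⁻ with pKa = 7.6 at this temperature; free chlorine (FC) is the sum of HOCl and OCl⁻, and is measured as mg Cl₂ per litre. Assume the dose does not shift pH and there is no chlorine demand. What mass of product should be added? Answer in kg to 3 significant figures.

1.99 kg

Volume: 297,000 US gal × 3.785 L/gal = 1,124,145 L.
[OCl⁻]/[HOCl] = 10^(pH − pKa) = 10^(7.27 − 7.6) = 0.4677; fraction as HOCl = 1/(1 + 0.4677) = 0.6813.
Free chlorine required for 1.11 ppm HOCl: 1.11 / 0.6813 = 1.629 ppm.
FC to add: 1.629 − 0.3 = 1.329 mg/L as Cl₂.
Cl₂ equivalent: 1.329 mg/L × 1,124,145 L = 1494 g.
Product at 75.2% available Cl: 1494 / 0.752 = 1987 g.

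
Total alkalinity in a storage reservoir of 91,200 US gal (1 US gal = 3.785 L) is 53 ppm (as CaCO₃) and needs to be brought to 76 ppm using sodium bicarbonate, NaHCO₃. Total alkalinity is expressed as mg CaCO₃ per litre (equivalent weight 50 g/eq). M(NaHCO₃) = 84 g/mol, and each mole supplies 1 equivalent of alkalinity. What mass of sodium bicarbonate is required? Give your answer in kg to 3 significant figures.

13.3 kg

Volume: 91,200 US gal × 3.785 L/gal = 345,192 L.
Alkalinity to add: (76 − 53) = 23 mg/L as CaCO₃ × 345,192 L = 7939 g as CaCO₃.
Equivalents: 7939 g ÷ 50 g/eq = 158.8 eq.
NaHCO₃ supplies 1 eq per mole → 158.8 mol.
Mass: 158.8 mol × 84 g/mol = 13,340 g.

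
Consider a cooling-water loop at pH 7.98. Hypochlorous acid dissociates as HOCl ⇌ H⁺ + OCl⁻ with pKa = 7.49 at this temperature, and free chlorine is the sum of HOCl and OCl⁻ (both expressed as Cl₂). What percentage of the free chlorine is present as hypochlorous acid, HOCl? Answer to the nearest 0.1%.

[OCl⁻]/[HOCl] = 10^(pH − pKa) = 10^(7.98 − 7.49) = 10^0.49 = 3.09.
Fraction as HOCl = 1 / (1 + 3.09) = 0.2445.

24.4%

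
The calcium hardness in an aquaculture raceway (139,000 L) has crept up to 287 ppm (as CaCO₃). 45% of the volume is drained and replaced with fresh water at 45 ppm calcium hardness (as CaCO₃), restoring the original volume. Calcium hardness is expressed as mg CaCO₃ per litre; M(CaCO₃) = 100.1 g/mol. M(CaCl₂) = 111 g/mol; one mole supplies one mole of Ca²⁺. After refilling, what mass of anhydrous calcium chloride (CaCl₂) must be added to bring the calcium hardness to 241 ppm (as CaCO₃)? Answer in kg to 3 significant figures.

After draining 45% and refilling: 287 × 0.55 + 45 × 0.45 = 178.1 ppm.
Deficit to target: 241 − 178.1 = 62.9 mg/L.
As CaCO₃: 62.9 mg/L × 139,000 L = 8743 g; ÷ 100.1 = 87.34 mol Ca²⁺.
Mass: 87.34 × 111 = 9695 g.

9.70 kg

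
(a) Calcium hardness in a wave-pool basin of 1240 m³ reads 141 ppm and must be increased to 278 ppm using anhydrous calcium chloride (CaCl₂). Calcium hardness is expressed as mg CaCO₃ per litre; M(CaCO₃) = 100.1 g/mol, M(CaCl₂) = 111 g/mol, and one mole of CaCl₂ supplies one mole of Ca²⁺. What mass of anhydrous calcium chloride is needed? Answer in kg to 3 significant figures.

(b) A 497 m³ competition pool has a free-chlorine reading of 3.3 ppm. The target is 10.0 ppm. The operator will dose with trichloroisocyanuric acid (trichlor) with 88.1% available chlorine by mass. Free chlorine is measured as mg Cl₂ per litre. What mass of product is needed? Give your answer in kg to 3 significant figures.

(a) Volume: 1240 m³ = 1,240,000 L.
(a) Hardness to add: (278 − 141) = 137 mg/L as CaCO₃ × 1,240,000 L = 169,900 g as CaCO₃.
(a) Moles of Ca²⁺ (1 mol Ca²⁺ ≡ 1 mol CaCO₃): 169,900 / 100.1 g/mol = 1697 mol.
(a) Mass of CaCl₂: 1697 × 111 = 188,400 g.

(b) Volume: 497 m³ = 497,000 L.
(b) Chlorine deficit: 10.0 − 3.3 = 6.7 ppm = 6.7 mg/L as Cl₂.
(b) Cl₂ equivalent needed: 6.7 mg/L × 497,000 L = 3,330,000 mg = 3330 g.
(b) Product at 88.1% available chlorine: 3330 / 0.881 = 3780 g.

(a) 188 kg; (b) 3.78 kg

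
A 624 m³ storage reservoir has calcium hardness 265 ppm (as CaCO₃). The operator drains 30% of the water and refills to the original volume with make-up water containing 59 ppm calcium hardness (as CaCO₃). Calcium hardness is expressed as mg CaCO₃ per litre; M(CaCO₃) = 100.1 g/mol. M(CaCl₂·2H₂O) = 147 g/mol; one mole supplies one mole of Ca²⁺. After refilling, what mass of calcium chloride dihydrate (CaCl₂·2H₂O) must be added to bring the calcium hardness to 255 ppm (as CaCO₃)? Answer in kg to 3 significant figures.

47.5 kg

Volume: 624 m³ = 624,000 L.
After draining 30% and refilling: 265 × 0.70 + 59 × 0.30 = 203.2 ppm.
Deficit to target: 255 − 203.2 = 51.8 mg/L.
As CaCO₃: 51.8 mg/L × 624,000 L = 32,320 g; ÷ 100.1 = 322.9 mol Ca²⁺.
Mass: 322.9 × 147 = 47,470 g.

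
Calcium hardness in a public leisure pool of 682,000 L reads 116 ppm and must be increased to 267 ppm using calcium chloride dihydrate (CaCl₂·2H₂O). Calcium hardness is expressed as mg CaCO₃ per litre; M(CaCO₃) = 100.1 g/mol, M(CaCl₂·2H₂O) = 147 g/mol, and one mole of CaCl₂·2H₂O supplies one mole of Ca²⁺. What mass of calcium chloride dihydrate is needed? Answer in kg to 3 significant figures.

151 kg

Hardness to add: (267 − 116) = 151 mg/L as CaCO₃ × 682,000 L = 103,000 g as CaCO₃.
Moles of Ca²⁺ (1 mol Ca²⁺ ≡ 1 mol CaCO₃): 103,000 / 100.1 g/mol = 1029 mol.
Mass of CaCl₂·2H₂O: 1029 × 147 = 151,200 g.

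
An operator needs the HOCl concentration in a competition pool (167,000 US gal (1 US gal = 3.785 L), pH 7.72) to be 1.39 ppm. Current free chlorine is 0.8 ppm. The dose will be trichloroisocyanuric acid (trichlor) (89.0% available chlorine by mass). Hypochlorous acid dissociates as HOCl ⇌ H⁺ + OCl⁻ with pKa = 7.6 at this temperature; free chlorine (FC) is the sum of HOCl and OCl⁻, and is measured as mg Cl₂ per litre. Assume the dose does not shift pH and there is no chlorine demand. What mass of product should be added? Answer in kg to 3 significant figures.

1.72 kg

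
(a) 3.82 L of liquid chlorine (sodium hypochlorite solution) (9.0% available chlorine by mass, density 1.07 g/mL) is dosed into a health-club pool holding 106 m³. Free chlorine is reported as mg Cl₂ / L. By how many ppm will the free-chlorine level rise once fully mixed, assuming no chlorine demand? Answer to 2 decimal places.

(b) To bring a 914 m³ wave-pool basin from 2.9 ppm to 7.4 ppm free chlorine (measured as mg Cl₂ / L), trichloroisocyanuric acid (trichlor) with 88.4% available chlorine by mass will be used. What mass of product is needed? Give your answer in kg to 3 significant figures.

(a) 3.47 ppm; (b) 4.65 kg

(a) Volume: 106 m³ = 106,000 L.
(a) Mass of solution: 3.82 L × 1000 mL/L × 1.07 g/mL = 4087 g.
(a) Available chlorine delivered: 4087 g × 0.09 = 367.9 g as Cl₂.
(a) Concentration rise: 367.9 g / 106,000 L = 3.47 mg/L = 3.47 ppm.

(b) Volume: 914 m³ = 914,000 L.
(b) Chlorine deficit: 7.4 − 2.9 = 4.5 ppm = 4.5 mg/L as Cl₂.
(b) Cl₂ equivalent needed: 4.5 mg/L × 914,000 L = 4,113,000 mg = 4113 g.
(b) Product at 88.4% available chlorine: 4113 / 0.884 = 4653 g.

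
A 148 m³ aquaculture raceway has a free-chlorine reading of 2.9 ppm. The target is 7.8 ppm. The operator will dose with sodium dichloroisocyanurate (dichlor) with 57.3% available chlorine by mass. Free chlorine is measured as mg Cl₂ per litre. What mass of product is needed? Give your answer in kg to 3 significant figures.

1.27 kg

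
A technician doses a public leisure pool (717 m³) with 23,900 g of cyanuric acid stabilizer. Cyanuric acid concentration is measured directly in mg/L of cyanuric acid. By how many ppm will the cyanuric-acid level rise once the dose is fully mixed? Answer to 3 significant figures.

33.3 ppm

Volume: 717 m³ = 717,000 L.
Rise: 23,900 g / 717,000 L × 1000 = 33.33 mg/L.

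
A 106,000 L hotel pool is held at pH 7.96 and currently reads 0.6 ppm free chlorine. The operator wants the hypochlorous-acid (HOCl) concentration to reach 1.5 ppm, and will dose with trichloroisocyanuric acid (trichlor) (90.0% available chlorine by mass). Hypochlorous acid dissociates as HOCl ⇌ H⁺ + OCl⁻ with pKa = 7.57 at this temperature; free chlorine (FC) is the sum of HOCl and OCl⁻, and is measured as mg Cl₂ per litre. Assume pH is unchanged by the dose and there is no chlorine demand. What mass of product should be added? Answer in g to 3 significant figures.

540 g

[OCl⁻]/[HOCl] = 10^(pH − pKa) = 10^(7.96 − 7.57) = 2.455; fraction as HOCl = 1/(1 + 2.455) = 0.2895.
Free chlorine required for 1.5 ppm HOCl: 1.5 / 0.2895 = 5.182 ppm.
FC to add: 5.182 − 0.6 = 4.582 mg/L as Cl₂.
Cl₂ equivalent: 4.582 mg/L × 106,000 L = 485.7 g.
Product at 90.0% available Cl: 485.7 / 0.9 = 539.7 g.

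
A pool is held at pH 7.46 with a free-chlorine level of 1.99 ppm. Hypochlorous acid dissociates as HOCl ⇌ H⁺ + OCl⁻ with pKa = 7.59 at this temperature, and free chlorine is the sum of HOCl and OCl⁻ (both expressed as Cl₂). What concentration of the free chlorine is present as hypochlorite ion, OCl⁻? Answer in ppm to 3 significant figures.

[OCl⁻]/[HOCl] = 10^(pH − pKa) = 10^(7.46 − 7.59) = 10^-0.13 = 0.7413.
Fraction as HOCl = 1 / (1 + 0.7413) = 0.5743.
OCl⁻ = (1 − 0.5743) × 1.99 ppm = 0.8472 ppm.

0.847 ppm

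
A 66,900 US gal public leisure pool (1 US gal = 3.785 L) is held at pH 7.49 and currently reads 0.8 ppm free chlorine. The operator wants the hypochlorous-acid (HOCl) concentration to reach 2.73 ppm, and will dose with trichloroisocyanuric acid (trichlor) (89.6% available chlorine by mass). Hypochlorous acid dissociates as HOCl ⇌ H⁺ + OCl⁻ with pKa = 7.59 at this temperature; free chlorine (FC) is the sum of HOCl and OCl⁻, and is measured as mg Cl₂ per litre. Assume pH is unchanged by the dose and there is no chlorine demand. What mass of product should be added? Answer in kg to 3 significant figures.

1.16 kg

Volume: 66,900 US gal × 3.785 L/gal = 253,216 L.
[OCl⁻]/[HOCl] = 10^(pH − pKa) = 10^(7.49 − 7.59) = 0.7943; fraction as HOCl = 1/(1 + 0.7943) = 0.5573.
Free chlorine required for 2.73 ppm HOCl: 2.73 / 0.5573 = 4.899 ppm.
FC to add: 4.899 − 0.8 = 4.099 mg/L as Cl₂.
Cl₂ equivalent: 4.099 mg/L × 253,216 L = 1038 g.
Product at 89.6% available Cl: 1038 / 0.896 = 1158 g.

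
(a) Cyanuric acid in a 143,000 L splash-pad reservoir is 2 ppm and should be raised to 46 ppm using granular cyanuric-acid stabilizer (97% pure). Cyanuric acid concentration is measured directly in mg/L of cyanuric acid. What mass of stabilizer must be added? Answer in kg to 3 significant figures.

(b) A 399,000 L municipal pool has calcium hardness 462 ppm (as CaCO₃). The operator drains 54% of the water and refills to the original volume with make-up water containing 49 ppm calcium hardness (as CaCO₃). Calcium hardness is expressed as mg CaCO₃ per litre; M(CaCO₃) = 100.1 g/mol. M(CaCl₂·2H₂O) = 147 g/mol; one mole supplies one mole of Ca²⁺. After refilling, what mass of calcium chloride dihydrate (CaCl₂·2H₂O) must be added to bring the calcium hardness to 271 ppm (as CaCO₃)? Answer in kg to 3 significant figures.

(a) 6.49 kg; (b) 18.8 kg

(a) CYA to add: (46 − 2) = 44 mg/L × 143,000 L = 6292 g cyanuric acid.
(a) At 97% purity: 6292 / 0.97 = 6487 g product.

(b) After draining 54% and refilling: 462 × 0.46 + 49 × 0.54 = 238.98 ppm.
(b) Deficit to target: 271 − 238.98 = 32.02 mg/L.
(b) As CaCO₃: 32.02 mg/L × 399,000 L = 12,780 g; ÷ 100.1 = 127.6 mol Ca²⁺.
(b) Mass: 127.6 × 147 = 18,760 g.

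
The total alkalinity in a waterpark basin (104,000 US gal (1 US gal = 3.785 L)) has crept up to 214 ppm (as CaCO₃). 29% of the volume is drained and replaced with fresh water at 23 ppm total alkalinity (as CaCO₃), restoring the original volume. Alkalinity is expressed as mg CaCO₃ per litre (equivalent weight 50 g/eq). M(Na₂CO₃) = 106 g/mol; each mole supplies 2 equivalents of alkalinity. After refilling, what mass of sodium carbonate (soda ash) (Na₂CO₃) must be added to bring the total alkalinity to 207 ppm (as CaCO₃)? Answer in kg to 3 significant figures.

20.2 kg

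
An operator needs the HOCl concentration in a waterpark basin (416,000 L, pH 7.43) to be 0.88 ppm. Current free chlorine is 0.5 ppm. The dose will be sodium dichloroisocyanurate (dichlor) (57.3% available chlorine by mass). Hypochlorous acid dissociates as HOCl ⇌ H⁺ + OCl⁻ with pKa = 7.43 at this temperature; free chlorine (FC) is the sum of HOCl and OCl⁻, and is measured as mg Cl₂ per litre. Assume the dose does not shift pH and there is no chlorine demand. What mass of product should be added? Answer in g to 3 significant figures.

915 g

[OCl⁻]/[HOCl] = 10^(pH − pKa) = 10^(7.43 − 7.43) = 1; fraction as HOCl = 1/(1 + 1) = 0.5.
Free chlorine required for 0.88 ppm HOCl: 0.88 / 0.5 = 1.76 ppm.
FC to add: 1.76 − 0.5 = 1.26 mg/L as Cl₂.
Cl₂ equivalent: 1.26 mg/L × 416,000 L = 524.2 g.
Product at 57.3% available Cl: 524.2 / 0.573 = 914.8 g.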